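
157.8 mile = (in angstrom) 1 mile = 1609.344 m, so 157.8 mile = 157.8 * 1609.344 = 253954.48 m. 1 angstrom = 1e-10 m, so 253954.48 m = 253954.48 / 1e-10 = 2.5395448e+15 angstrom ≈ 2.54e+15 angstrom (4 s.f.). Final answer: 2.54e+15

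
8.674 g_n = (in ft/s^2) 279.1. Check: 1 g_n = 9.80665 m/s^2, so 8.674 g_n = 8.674 * 9.80665 = 85.062882 m/s^2. 1 ft/s^2 = 0.3048 m/s^2, so 85.062882 m/s^2 = 85.062882 / 0.3048 = 279.0777 ft/s^2 ≈ 279.1 ft/s^2 (4 s.f.).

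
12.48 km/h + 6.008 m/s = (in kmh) 1 km/h = 0.27777778 m/s, so 12.48 km/h = 12.48 * 0.27777778 = 3.4666667 m/s. 6.008 m/s is already in m/s. Sum: 3.4666667 + 6.008 = 9.4746667 m/s. 1 kmh = 0.27777778 m/s, so 9.4746667 m/s = 9.4746667 / 0.27777778 = 34.1088 kmh ≈ 34.11 kmh (4 s.f.). Final answer: 34.11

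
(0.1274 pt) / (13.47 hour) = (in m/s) 9.268e-10. Check: 1 pt = 0.00035277778 m, so 0.1274 pt = 0.1274 * 0.00035277778 = 4.4943889e-05 m. 1 hour = 3600 s, so 13.47 hour = 13.47 * 3600 = 48492 s. Combine: 4.4943889e-05 m / 48492 s = 9.26831e-10 m/s. Result: 9.26831e-10 m/s ≈ 9.268e-10 m/s (4 s.f.).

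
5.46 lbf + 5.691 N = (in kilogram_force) 3.057. Check: 1 lbf = 4.4482216 N, so 5.46 lbf = 5.46 * 4.4482216 = 24.28729 N. 5.691 N is already in N. Sum: 24.28729 + 5.691 = 29.97829 N. 1 kilogram_force = 9.80665 N, so 29.97829 N = 29.97829 / 9.80665 = 3.0569348 kilogram_force ≈ 3.057 kilogram_force (4 s.f.).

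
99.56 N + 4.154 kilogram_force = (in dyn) 1.403e+07. Check: 99.56 N is already in N. 1 kilogram_force = 9.80665 N, so 4.154 kilogram_force = 4.154 * 9.80665 = 40.736824 N. Sum: 99.56 + 40.736824 = 140.29682 N. 1 dyn = 1e-05 N, so 140.29682 N = 140.29682 / 1e-05 = 14029682 dyn ≈ 1.403e+07 dyn (4 s.f.).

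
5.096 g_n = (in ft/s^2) 164. Check: 1 g_n = 9.80665 m/s^2, so 5.096 g_n = 5.096 * 9.80665 = 49.974688 m/s^2. 1 ft/s^2 = 0.3048 m/s^2, so 49.974688 m/s^2 = 49.974688 / 0.3048 = 163.95895 ft/s^2 ≈ 164 ft/s^2 (4 s.f.).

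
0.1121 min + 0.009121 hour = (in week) 6.541e-05. Check: 1 min = 60 s, so 0.1121 min = 0.1121 * 60 = 6.726 s. 1 hour = 3600 s, so 0.009121 hour = 0.009121 * 3600 = 32.8356 s. Sum: 6.726 + 32.8356 = 39.5616 s. 1 week = 604800 s, so 39.5616 s = 39.5616 / 604800 = 6.5412698e-05 week ≈ 6.541e-05 week (4 s.f.).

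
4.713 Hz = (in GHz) 4.713e-09. Check: 1 GHz = 1e+09 Hz, so 4.713 Hz = 4.713 / 1e+09 = 4.713e-09 GHz.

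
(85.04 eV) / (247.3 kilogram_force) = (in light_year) 5.938e-37. Check: 1 eV = 1.6021766e-19 J, so 85.04 eV = 85.04 * 1.6021766e-19 = 1.362491e-17 J. 1 kilogram_force = 9.80665 N, so 247.3 kilogram_force = 247.3 * 9.80665 = 2425.1845 N. Combine: 1.362491e-17 J / 2425.1845 N = 5.6180921e-21 m. 1 light_year = 9.4607305e+15 m, so 5.6180921e-21 m = 5.6180921e-21 / 9.4607305e+15 = 5.938328e-37 light_year ≈ 5.938e-37 light_year (4 s.f.).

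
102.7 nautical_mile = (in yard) 1 nautical_mile = 1852 m, so 102.7 nautical_mile = 102.7 * 1852 = 190200.4 m. 1 yard = 0.9144 m, so 190200.4 m = 190200.4 / 0.9144 = 208005.69 yard ≈ 2.08e+05 yard (4 s.f.). Final answer: 2.08e+05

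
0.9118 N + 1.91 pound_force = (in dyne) 9.408e+05. Check: 0.9118 N is already in N. 1 pound_force = 4.4482216 N, so 1.91 pound_force = 1.91 * 4.4482216 = 8.4961033 N. Sum: 0.9118 + 8.4961033 = 9.4079033 N. 1 dyne = 1e-05 N, so 9.4079033 N = 9.4079033 / 1e-05 = 940790.33 dyne ≈ 9.408e+05 dyne (4 s.f.).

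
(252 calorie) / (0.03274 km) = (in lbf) 7.24. Check: 1 calorie = 4.184 J, so 252 calorie = 252 * 4.184 = 1054.368 J. 1 km = 1000 m, so 0.03274 km = 0.03274 * 1000 = 32.74 m. Combine: 1054.368 J / 32.74 m = 32.204276 N. 1 lbf = 4.4482216 N, so 32.204276 N = 32.204276 / 4.4482216 = 7.2398093 lbf ≈ 7.24 lbf (4 s.f.).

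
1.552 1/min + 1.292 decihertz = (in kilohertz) 0.0001551. Check: 1 1/min = 0.016666667 Hz, so 1.552 1/min = 1.552 * 0.016666667 = 0.025866667 Hz. 1 decihertz = 0.1 Hz, so 1.292 decihertz = 1.292 * 0.1 = 0.1292 Hz. Sum: 0.025866667 + 0.1292 = 0.15506667 Hz. 1 kilohertz = 1000 Hz, so 0.15506667 Hz = 0.15506667 / 1000 = 0.00015506667 kilohertz ≈ 0.0001551 kilohertz (4 s.f.).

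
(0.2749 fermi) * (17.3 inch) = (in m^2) 1 fermi = 1e-15 m, so 0.2749 fermi = 0.2749 * 1e-15 = 2.749e-16 m. 1 inch = 0.0254 m, so 17.3 inch = 17.3 * 0.0254 = 0.43942 m. Combine: 2.749e-16 m * 0.43942 m = 1.2079656e-16 m^2. Result: 1.2079656e-16 m^2 ≈ 1.208e-16 m^2 (4 s.f.). Final answer: 1.208e-16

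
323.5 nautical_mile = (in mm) 1 nautical_mile = 1852 m, so 323.5 nautical_mile = 323.5 * 1852 = 599122 m. 1 mm = 0.001 m, so 599122 m = 599122 / 0.001 = 5.99122e+08 mm ≈ 5.991e+08 mm (4 s.f.). Final answer: 5.991e+08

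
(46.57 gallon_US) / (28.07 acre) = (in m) 1.552e-06. Check: 1 gallon_US = 0.0037854118 m^3, so 46.57 gallon_US = 46.57 * 0.0037854118 = 0.17628663 m^3. 1 acre = 4046.8564 m^2, so 28.07 acre = 28.07 * 4046.8564 = 113595.26 m^2. Combine: 0.17628663 m^3 / 113595.26 m^2 = 1.5518837e-06 m. Result: 1.5518837e-06 m ≈ 1.552e-06 m (4 s.f.).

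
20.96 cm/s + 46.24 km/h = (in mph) 1 cm/s = 0.01 m/s, so 20.96 cm/s = 20.96 * 0.01 = 0.2096 m/s. 1 km/h = 0.27777778 m/s, so 46.24 km/h = 46.24 * 0.27777778 = 12.844444 m/s. Sum: 0.2096 + 12.844444 = 13.054044 m/s. 1 mph = 0.44704 m/s, so 13.054044 m/s = 13.054044 / 0.44704 = 29.201066 mph ≈ 29.2 mph (4 s.f.). Final answer: 29.2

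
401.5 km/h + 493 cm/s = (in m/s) 1 km/h = 0.27777778 m/s, so 401.5 km/h = 401.5 * 0.27777778 = 111.52778 m/s. 1 cm/s = 0.01 m/s, so 493 cm/s = 493 * 0.01 = 4.93 m/s. Sum: 111.52778 + 4.93 = 116.45778 m/s. Result: 116.45778 m/s ≈ 116.5 m/s (4 s.f.). Final answer: 116.5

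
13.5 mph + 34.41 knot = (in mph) 1 mph = 0.44704 m/s, so 13.5 mph = 13.5 * 0.44704 = 6.03504 m/s. 1 knot = 0.51444444 m/s, so 34.41 knot = 34.41 * 0.51444444 = 17.702033 m/s. Sum: 6.03504 + 17.702033 = 23.737073 m/s. 1 mph = 0.44704 m/s, so 23.737073 m/s = 23.737073 / 0.44704 = 53.098321 mph ≈ 53.1 mph (4 s.f.). Final answer: 53.1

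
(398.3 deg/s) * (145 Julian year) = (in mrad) 1 deg/s = 0.017453293 rad/s, so 398.3 deg/s = 398.3 * 0.017453293 = 6.9516464 rad/s. 1 Julian year = 31557600 s, so 145 Julian year = 145 * 31557600 = 4.575852e+09 s. Combine: 6.9516464 rad/s * 4.575852e+09 s = 3.1809705e+10 rad. 1 mrad = 0.001 rad, so 3.1809705e+10 rad = 3.1809705e+10 / 0.001 = 3.1809705e+13 mrad ≈ 3.181e+13 mrad (4 s.f.). Final answer: 3.181e+13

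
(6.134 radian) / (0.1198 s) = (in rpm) 6.134 radian = 6.134 rad. 0.1198 s is already in s. Combine: 6.134 rad / 0.1198 s = 51.202003 rad/s. 1 rpm = 0.10471976 rad/s, so 51.202003 rad/s = 51.202003 / 0.10471976 = 488.94312 rpm ≈ 488.9 rpm (4 s.f.). Final answer: 488.9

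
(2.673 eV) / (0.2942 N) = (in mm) 1 eV = 1.6021766e-19 J, so 2.673 eV = 2.673 * 1.6021766e-19 = 4.2826181e-19 J. 0.2942 N is already in N. Combine: 4.2826181e-19 J / 0.2942 N = 1.4556826e-18 m. 1 mm = 0.001 m, so 1.4556826e-18 m = 1.4556826e-18 / 0.001 = 1.4556826e-15 mm ≈ 1.456e-15 mm (4 s.f.). Final answer: 1.456e-15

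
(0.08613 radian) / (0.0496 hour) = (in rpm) 0.08613 radian = 0.08613 rad. 1 hour = 3600 s, so 0.0496 hour = 0.0496 * 3600 = 178.56 s. Combine: 0.08613 rad / 178.56 s = 0.00048235887 rad/s. 1 rpm = 0.10471976 rad/s, so 0.00048235887 rad/s = 0.00048235887 / 0.10471976 = 0.0046061879 rpm ≈ 0.004606 rpm (4 s.f.). Final answer: 0.004606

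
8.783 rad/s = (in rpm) 1 rpm = 0.10471976 rad/s, so 8.783 rad/s = 8.783 / 0.10471976 = 83.871472 rpm ≈ 83.87 rpm (4 s.f.). Final answer: 83.87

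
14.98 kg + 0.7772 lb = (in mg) 1.533e+07. Check: 14.98 kg is already in kg. 1 lb = 0.45359237 kg, so 0.7772 lb = 0.7772 * 0.45359237 = 0.35253199 kg. Sum: 14.98 + 0.35253199 = 15.332532 kg. 1 mg = 1e-06 kg, so 15.332532 kg = 15.332532 / 1e-06 = 15332532 mg ≈ 1.533e+07 mg (4 s.f.).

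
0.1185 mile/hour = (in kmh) 0.1907. Check: 1 mile/hour = 0.44704 m/s, so 0.1185 mile/hour = 0.1185 * 0.44704 = 0.05297424 m/s. 1 kmh = 0.27777778 m/s, so 0.05297424 m/s = 0.05297424 / 0.27777778 = 0.19070726 kmh ≈ 0.1907 kmh (4 s.f.).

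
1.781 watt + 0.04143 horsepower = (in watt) 32.68. Check: 1.781 watt = 1.781 W. 1 horsepower = 745.69987 W, so 0.04143 horsepower = 0.04143 * 745.69987 = 30.894346 W. Sum: 1.781 + 30.894346 = 32.675346 W. 32.675346 W = 32.675346 watt ≈ 32.68 watt (4 s.f.).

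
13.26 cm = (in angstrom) 1.326e+09. Check: 1 cm = 0.01 m, so 13.26 cm = 13.26 * 0.01 = 0.1326 m. 1 angstrom = 1e-10 m, so 0.1326 m = 0.1326 / 1e-10 = 1.326e+09 angstrom.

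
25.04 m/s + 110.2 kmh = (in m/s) 25.04 m/s is already in m/s. 1 kmh = 0.27777778 m/s, so 110.2 kmh = 110.2 * 0.27777778 = 30.611111 m/s. Sum: 25.04 + 30.611111 = 55.651111 m/s. Result: 55.651111 m/s ≈ 55.65 m/s (4 s.f.). Final answer: 55.65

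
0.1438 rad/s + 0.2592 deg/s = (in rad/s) 0.1483. Check: 0.1438 rad/s is already in rad/s. 1 deg/s = 0.017453293 rad/s, so 0.2592 deg/s = 0.2592 * 0.017453293 = 0.0045238934 rad/s. Sum: 0.1438 + 0.0045238934 = 0.14832389 rad/s. Result: 0.14832389 rad/s ≈ 0.1483 rad/s (4 s.f.).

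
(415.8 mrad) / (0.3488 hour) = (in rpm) 1 mrad = 0.001 rad, so 415.8 mrad = 415.8 * 0.001 = 0.4158 rad. 1 hour = 3600 s, so 0.3488 hour = 0.3488 * 3600 = 1255.68 s. Combine: 0.4158 rad / 1255.68 s = 0.00033113532 rad/s. 1 rpm = 0.10471976 rad/s, so 0.00033113532 rad/s = 0.00033113532 / 0.10471976 = 0.0031621094 rpm ≈ 0.003162 rpm (4 s.f.). Final answer: 0.003162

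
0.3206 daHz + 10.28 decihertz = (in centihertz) 423.4. Check: 1 daHz = 10 Hz, so 0.3206 daHz = 0.3206 * 10 = 3.206 Hz. 1 decihertz = 0.1 Hz, so 10.28 decihertz = 10.28 * 0.1 = 1.028 Hz. Sum: 3.206 + 1.028 = 4.234 Hz. 1 centihertz = 0.01 Hz, so 4.234 Hz = 4.234 / 0.01 = 423.4 centihertz.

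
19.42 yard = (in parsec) 1 yard = 0.9144 m, so 19.42 yard = 19.42 * 0.9144 = 17.757648 m. 1 parsec = 3.0856776e+16 m, so 17.757648 m = 17.757648 / 3.0856776e+16 = 5.7548618e-16 parsec ≈ 5.755e-16 parsec (4 s.f.). Final answer: 5.755e-16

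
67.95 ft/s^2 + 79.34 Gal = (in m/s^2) 21.5. Check: 1 ft/s^2 = 0.3048 m/s^2, so 67.95 ft/s^2 = 67.95 * 0.3048 = 20.71116 m/s^2. 1 Gal = 0.01 m/s^2, so 79.34 Gal = 79.34 * 0.01 = 0.7934 m/s^2. Sum: 20.71116 + 0.7934 = 21.50456 m/s^2. Result: 21.50456 m/s^2 ≈ 21.5 m/s^2 (4 s.f.).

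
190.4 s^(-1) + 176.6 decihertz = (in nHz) 2.081e+11. Check: 190.4 s^(-1) = 190.4 Hz. 1 decihertz = 0.1 Hz, so 176.6 decihertz = 176.6 * 0.1 = 17.66 Hz. Sum: 190.4 + 17.66 = 208.06 Hz. 1 nHz = 1e-09 Hz, so 208.06 Hz = 208.06 / 1e-09 = 2.0806e+11 nHz ≈ 2.081e+11 nHz (4 s.f.).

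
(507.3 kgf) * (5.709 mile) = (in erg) 4.571e+14. Check: 1 kgf = 9.80665 N, so 507.3 kgf = 507.3 * 9.80665 = 4974.9135 N. 1 mile = 1609.344 m, so 5.709 mile = 5.709 * 1609.344 = 9187.7449 m. Combine: 4974.9135 N * 9187.7449 m = 45708237 J. 1 erg = 1e-07 J, so 45708237 J = 45708237 / 1e-07 = 4.5708237e+14 erg ≈ 4.571e+14 erg (4 s.f.).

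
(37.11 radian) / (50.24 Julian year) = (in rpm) 2.235e-07. Check: 37.11 radian = 37.11 rad. 1 Julian year = 31557600 s, so 50.24 Julian year = 50.24 * 31557600 = 1.5854538e+09 s. Combine: 37.11 rad / 1.5854538e+09 s = 2.3406547e-08 rad/s. 1 rpm = 0.10471976 rad/s, so 2.3406547e-08 rad/s = 2.3406547e-08 / 0.10471976 = 2.2351606e-07 rpm ≈ 2.235e-07 rpm (4 s.f.).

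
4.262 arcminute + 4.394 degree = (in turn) 0.0124. Check: 1 arcminute = 0.00029088821 rad, so 4.262 arcminute = 4.262 * 0.00029088821 = 0.0012397655 rad. 1 degree = 0.017453293 rad, so 4.394 degree = 4.394 * 0.017453293 = 0.076689767 rad. Sum: 0.0012397655 + 0.076689767 = 0.077929533 rad. 1 turn = 6.2831853 rad, so 0.077929533 rad = 0.077929533 / 6.2831853 = 0.01240287 turn ≈ 0.0124 turn (4 s.f.).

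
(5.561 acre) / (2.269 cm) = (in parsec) 1 acre = 4046.8564 m^2, so 5.561 acre = 5.561 * 4046.8564 = 22504.569 m^2. 1 cm = 0.01 m, so 2.269 cm = 2.269 * 0.01 = 0.02269 m. Combine: 22504.569 m^2 / 0.02269 m = 991827.61 m. 1 parsec = 3.0856776e+16 m, so 991827.61 m = 991827.61 / 3.0856776e+16 = 3.2142944e-11 parsec ≈ 3.214e-11 parsec (4 s.f.). Final answer: 3.214e-11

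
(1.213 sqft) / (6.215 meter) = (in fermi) 1.813e+13. Check: 1 sqft = 0.09290304 m^2, so 1.213 sqft = 1.213 * 0.09290304 = 0.11269139 m^2. 6.215 meter = 6.215 m. Combine: 0.11269139 m^2 / 6.215 m = 0.018132162 m. 1 fermi = 1e-15 m, so 0.018132162 m = 0.018132162 / 1e-15 = 1.8132162e+13 fermi ≈ 1.813e+13 fermi (4 s.f.).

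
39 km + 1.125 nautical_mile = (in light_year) 1 km = 1000 m, so 39 km = 39 * 1000 = 39000 m. 1 nautical_mile = 1852 m, so 1.125 nautical_mile = 1.125 * 1852 = 2083.5 m. Sum: 39000 + 2083.5 = 41083.5 m. 1 light_year = 9.4607305e+15 m, so 41083.5 m = 41083.5 / 9.4607305e+15 = 4.3425294e-12 light_year ≈ 4.343e-12 light_year (4 s.f.). Final answer: 4.343e-12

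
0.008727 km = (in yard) 9.544. Check: 1 km = 1000 m, so 0.008727 km = 0.008727 * 1000 = 8.727 m. 1 yard = 0.9144 m, so 8.727 m = 8.727 / 0.9144 = 9.5439633 yard ≈ 9.544 yard (4 s.f.).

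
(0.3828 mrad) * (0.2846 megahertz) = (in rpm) 1040. Check: 1 mrad = 0.001 rad, so 0.3828 mrad = 0.3828 * 0.001 = 0.0003828 rad. 1 megahertz = 1000000 Hz, so 0.2846 megahertz = 0.2846 * 1000000 = 284600 Hz. Combine: 0.0003828 rad * 284600 Hz = 108.94488 rad/s. 1 rpm = 0.10471976 rad/s, so 108.94488 rad/s = 108.94488 / 0.10471976 = 1040.347 rpm ≈ 1040 rpm (4 s.f.).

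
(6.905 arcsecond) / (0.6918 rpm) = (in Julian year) 1 arcsecond = 4.8481368e-06 rad, so 6.905 arcsecond = 6.905 * 4.8481368e-06 = 3.3476385e-05 rad. 1 rpm = 0.10471976 rad/s, so 0.6918 rpm = 0.6918 * 0.10471976 = 0.072445127 rad/s. Combine: 3.3476385e-05 rad / 0.072445127 rad/s = 0.00046209298 s. 1 Julian year = 31557600 s, so 0.00046209298 s = 0.00046209298 / 31557600 = 1.4642843e-11 Julian year ≈ 1.464e-11 Julian year (4 s.f.). Final answer: 1.464e-11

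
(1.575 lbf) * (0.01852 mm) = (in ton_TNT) 3.101e-14. Check: 1 lbf = 4.4482216 N, so 1.575 lbf = 1.575 * 4.4482216 = 7.005949 N. 1 mm = 0.001 m, so 0.01852 mm = 0.01852 * 0.001 = 1.852e-05 m. Combine: 7.005949 N * 1.852e-05 m = 0.00012975018 J. 1 ton_TNT = 4.184e+09 J, so 0.00012975018 J = 0.00012975018 / 4.184e+09 = 3.1011036e-14 ton_TNT ≈ 3.101e-14 ton_TNT (4 s.f.).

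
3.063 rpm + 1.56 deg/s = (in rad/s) 0.348. Check: 1 rpm = 0.10471976 rad/s, so 3.063 rpm = 3.063 * 0.10471976 = 0.32075661 rad/s. 1 deg/s = 0.017453293 rad/s, so 1.56 deg/s = 1.56 * 0.017453293 = 0.027227136 rad/s. Sum: 0.32075661 + 0.027227136 = 0.34798375 rad/s. Result: 0.34798375 rad/s ≈ 0.348 rad/s (4 s.f.).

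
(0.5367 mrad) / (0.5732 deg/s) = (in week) 1 mrad = 0.001 rad, so 0.5367 mrad = 0.5367 * 0.001 = 0.0005367 rad. 1 deg/s = 0.017453293 rad/s, so 0.5732 deg/s = 0.5732 * 0.017453293 = 0.010004227 rad/s. Combine: 0.0005367 rad / 0.010004227 rad/s = 0.053647322 s. 1 week = 604800 s, so 0.053647322 s = 0.053647322 / 604800 = 8.8702582e-08 week ≈ 8.87e-08 week (4 s.f.). Final answer: 8.87e-08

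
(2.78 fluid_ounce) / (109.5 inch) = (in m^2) 1 fluid_ounce = 2.957353e-05 m^3, so 2.78 fluid_ounce = 2.78 * 2.957353e-05 = 8.2214412e-05 m^3. 1 inch = 0.0254 m, so 109.5 inch = 109.5 * 0.0254 = 2.7813 m. Combine: 8.2214412e-05 m^3 / 2.7813 m = 2.9559707e-05 m^2. Result: 2.9559707e-05 m^2 ≈ 2.956e-05 m^2 (4 s.f.). Final answer: 2.956e-05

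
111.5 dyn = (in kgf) 1 dyn = 1e-05 N, so 111.5 dyn = 111.5 * 1e-05 = 0.001115 N. 1 kgf = 9.80665 N, so 0.001115 N = 0.001115 / 9.80665 = 0.00011369836 kgf ≈ 0.0001137 kgf (4 s.f.). Final answer: 0.0001137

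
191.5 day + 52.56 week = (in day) 559.4. Check: 1 day = 86400 s, so 191.5 day = 191.5 * 86400 = 16545600 s. 1 week = 604800 s, so 52.56 week = 52.56 * 604800 = 31788288 s. Sum: 16545600 + 31788288 = 48333888 s. 1 day = 86400 s, so 48333888 s = 48333888 / 86400 = 559.42 day ≈ 559.4 day (4 s.f.).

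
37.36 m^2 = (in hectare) 1 hectare = 10000 m^2, so 37.36 m^2 = 37.36 / 10000 = 0.003736 hectare. Final answer: 0.003736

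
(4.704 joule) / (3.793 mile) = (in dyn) 77.06. Check: 4.704 joule = 4.704 J. 1 mile = 1609.344 m, so 3.793 mile = 3.793 * 1609.344 = 6104.2418 m. Combine: 4.704 J / 6104.2418 m = 0.00077061168 N. 1 dyn = 1e-05 N, so 0.00077061168 N = 0.00077061168 / 1e-05 = 77.061168 dyn ≈ 77.06 dyn (4 s.f.).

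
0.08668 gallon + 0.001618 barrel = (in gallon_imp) 0.1288. Check: 1 gallon = 0.0037854118 m^3, so 0.08668 gallon = 0.08668 * 0.0037854118 = 0.00032811949 m^3. 1 barrel = 0.15898729 m^3, so 0.001618 barrel = 0.001618 * 0.15898729 = 0.00025724144 m^3. Sum: 0.00032811949 + 0.00025724144 = 0.00058536094 m^3. 1 gallon_imp = 0.00454609 m^3, so 0.00058536094 m^3 = 0.00058536094 / 0.00454609 = 0.12876141 gallon_imp ≈ 0.1288 gallon_imp (4 s.f.).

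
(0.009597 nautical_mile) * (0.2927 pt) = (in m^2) 1 nautical_mile = 1852 m, so 0.009597 nautical_mile = 0.009597 * 1852 = 17.773644 m. 1 pt = 0.00035277778 m, so 0.2927 pt = 0.2927 * 0.00035277778 = 0.00010325806 m. Combine: 17.773644 m * 0.00010325806 m = 0.0018352719 m^2. Result: 0.0018352719 m^2 ≈ 0.001835 m^2 (4 s.f.). Final answer: 0.001835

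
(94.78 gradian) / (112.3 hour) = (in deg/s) 0.000211. Check: 1 gradian = 0.015707963 rad, so 94.78 gradian = 94.78 * 0.015707963 = 1.4888008 rad. 1 hour = 3600 s, so 112.3 hour = 112.3 * 3600 = 404280 s. Combine: 1.4888008 rad / 404280 s = 3.6825981e-06 rad/s. 1 deg/s = 0.017453293 rad/s, so 3.6825981e-06 rad/s = 3.6825981e-06 / 0.017453293 = 0.00021099733 deg/s ≈ 0.000211 deg/s (4 s.f.).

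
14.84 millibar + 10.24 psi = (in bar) 0.7209. Check: 1 millibar = 100 Pa, so 14.84 millibar = 14.84 * 100 = 1484 Pa. 1 psi = 6894.7573 Pa, so 10.24 psi = 10.24 * 6894.7573 = 70602.315 Pa. Sum: 1484 + 70602.315 = 72086.315 Pa. 1 bar = 100000 Pa, so 72086.315 Pa = 72086.315 / 100000 = 0.72086315 bar ≈ 0.7209 bar (4 s.f.).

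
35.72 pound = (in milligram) 1 pound = 0.45359237 kg, so 35.72 pound = 35.72 * 0.45359237 = 16.202319 kg. 1 milligram = 1e-06 kg, so 16.202319 kg = 16.202319 / 1e-06 = 16202319 milligram ≈ 1.62e+07 milligram (4 s.f.). Final answer: 1.62e+07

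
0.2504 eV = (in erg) 1 eV = 1.6021766e-19 J, so 0.2504 eV = 0.2504 * 1.6021766e-19 = 4.0118503e-20 J. 1 erg = 1e-07 J, so 4.0118503e-20 J = 4.0118503e-20 / 1e-07 = 4.0118503e-13 erg ≈ 4.012e-13 erg (4 s.f.). Final answer: 4.012e-13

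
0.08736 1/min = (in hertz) 1 1/min = 0.016666667 Hz, so 0.08736 1/min = 0.08736 * 0.016666667 = 0.001456 Hz. 0.001456 Hz = 0.001456 hertz. Final answer: 0.001456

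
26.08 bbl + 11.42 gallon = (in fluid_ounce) 1.417e+05. Check: 1 bbl = 0.15898729 m^3, so 26.08 bbl = 26.08 * 0.15898729 = 4.1463887 m^3. 1 gallon = 0.0037854118 m^3, so 11.42 gallon = 11.42 * 0.0037854118 = 0.043229403 m^3. Sum: 4.1463887 + 0.043229403 = 4.1896181 m^3. 1 fluid_ounce = 2.957353e-05 m^3, so 4.1896181 m^3 = 4.1896181 / 2.957353e-05 = 141667.84 fluid_ounce ≈ 1.417e+05 fluid_ounce (4 s.f.).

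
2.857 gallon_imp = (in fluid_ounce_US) 1 gallon_imp = 0.00454609 m^3, so 2.857 gallon_imp = 2.857 * 0.00454609 = 0.012988179 m^3. 1 fluid_ounce_US = 2.957353e-05 m^3, so 0.012988179 m^3 = 0.012988179 / 2.957353e-05 = 439.18258 fluid_ounce_US ≈ 439.2 fluid_ounce_US (4 s.f.). Final answer: 439.2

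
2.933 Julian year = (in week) 153. Check: 1 Julian year = 31557600 s, so 2.933 Julian year = 2.933 * 31557600 = 92558441 s. 1 week = 604800 s, so 92558441 s = 92558441 / 604800 = 153.03975 week ≈ 153 week (4 s.f.).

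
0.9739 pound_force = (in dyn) 4.332e+05. Check: 1 pound_force = 4.4482216 N, so 0.9739 pound_force = 0.9739 * 4.4482216 = 4.332123 N. 1 dyn = 1e-05 N, so 4.332123 N = 4.332123 / 1e-05 = 433212.3 dyn ≈ 4.332e+05 dyn (4 s.f.).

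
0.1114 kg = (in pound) 1 pound = 0.45359237 kg, so 0.1114 kg = 0.1114 / 0.45359237 = 0.24559496 pound ≈ 0.2456 pound (4 s.f.). Final answer: 0.2456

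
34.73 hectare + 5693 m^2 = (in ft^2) 3.8e+06. Check: 1 hectare = 10000 m^2, so 34.73 hectare = 34.73 * 10000 = 347300 m^2. 5693 m^2 is already in m^2. Sum: 347300 + 5693 = 352993 m^2. 1 ft^2 = 0.09290304 m^2, so 352993 m^2 = 352993 / 0.09290304 = 3799585 ft^2 ≈ 3.8e+06 ft^2 (4 s.f.).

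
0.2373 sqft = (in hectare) 1 sqft = 0.09290304 m^2, so 0.2373 sqft = 0.2373 * 0.09290304 = 0.022045891 m^2. 1 hectare = 10000 m^2, so 0.022045891 m^2 = 0.022045891 / 10000 = 2.2045891e-06 hectare ≈ 2.205e-06 hectare (4 s.f.). Final answer: 2.205e-06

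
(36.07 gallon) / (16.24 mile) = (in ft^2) 1 gallon = 0.0037854118 m^3, so 36.07 gallon = 36.07 * 0.0037854118 = 0.1365398 m^3. 1 mile = 1609.344 m, so 16.24 mile = 16.24 * 1609.344 = 26135.747 m. Combine: 0.1365398 m^3 / 26135.747 m = 5.2242549e-06 m^2. 1 ft^2 = 0.09290304 m^2, so 5.2242549e-06 m^2 = 5.2242549e-06 / 0.09290304 = 5.6233412e-05 ft^2 ≈ 5.623e-05 ft^2 (4 s.f.). Final answer: 5.623e-05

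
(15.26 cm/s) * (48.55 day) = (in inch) 1 cm/s = 0.01 m/s, so 15.26 cm/s = 15.26 * 0.01 = 0.1526 m/s. 1 day = 86400 s, so 48.55 day = 48.55 * 86400 = 4194720 s. Combine: 0.1526 m/s * 4194720 s = 640114.27 m. 1 inch = 0.0254 m, so 640114.27 m = 640114.27 / 0.0254 = 25201349 inch ≈ 2.52e+07 inch (4 s.f.). Final answer: 2.52e+07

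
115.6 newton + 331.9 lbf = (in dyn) 1.592e+08. Check: 115.6 newton = 115.6 N. 1 lbf = 4.4482216 N, so 331.9 lbf = 331.9 * 4.4482216 = 1476.3648 N. Sum: 115.6 + 1476.3648 = 1591.9648 N. 1 dyn = 1e-05 N, so 1591.9648 N = 1591.9648 / 1e-05 = 1.5919648e+08 dyn ≈ 1.592e+08 dyn (4 s.f.).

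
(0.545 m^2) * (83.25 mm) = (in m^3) 0.545 m^2 is already in m^2. 1 mm = 0.001 m, so 83.25 mm = 83.25 * 0.001 = 0.08325 m. Combine: 0.545 m^2 * 0.08325 m = 0.04537125 m^3. Result: 0.04537125 m^3 ≈ 0.04537 m^3 (4 s.f.). Final answer: 0.04537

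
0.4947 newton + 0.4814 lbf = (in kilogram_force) 0.4947 newton = 0.4947 N. 1 lbf = 4.4482216 N, so 0.4814 lbf = 0.4814 * 4.4482216 = 2.1413739 N. Sum: 0.4947 + 2.1413739 = 2.6360739 N. 1 kilogram_force = 9.80665 N, so 2.6360739 N = 2.6360739 / 9.80665 = 0.26880473 kilogram_force ≈ 0.2688 kilogram_force (4 s.f.). Final answer: 0.2688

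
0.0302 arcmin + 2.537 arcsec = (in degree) 1 arcmin = 0.00029088821 rad, so 0.0302 arcmin = 0.0302 * 0.00029088821 = 8.7848239e-06 rad. 1 arcsec = 4.8481368e-06 rad, so 2.537 arcsec = 2.537 * 4.8481368e-06 = 1.2299723e-05 rad. Sum: 8.7848239e-06 + 1.2299723e-05 = 2.1084547e-05 rad. 1 degree = 0.017453293 rad, so 2.1084547e-05 rad = 2.1084547e-05 / 0.017453293 = 0.0012080556 degree ≈ 0.001208 degree (4 s.f.). Final answer: 0.001208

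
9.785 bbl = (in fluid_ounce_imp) 1 bbl = 0.15898729 m^3, so 9.785 bbl = 9.785 * 0.15898729 = 1.5556907 m^3. 1 fluid_ounce_imp = 2.8413063e-05 m^3, so 1.5556907 m^3 = 1.5556907 / 2.8413063e-05 = 54752.658 fluid_ounce_imp ≈ 5.475e+04 fluid_ounce_imp (4 s.f.). Final answer: 5.475e+04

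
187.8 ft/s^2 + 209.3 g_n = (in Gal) 2.11e+05. Check: 1 ft/s^2 = 0.3048 m/s^2, so 187.8 ft/s^2 = 187.8 * 0.3048 = 57.24144 m/s^2. 1 g_n = 9.80665 m/s^2, so 209.3 g_n = 209.3 * 9.80665 = 2052.5318 m/s^2. Sum: 57.24144 + 2052.5318 = 2109.7733 m/s^2. 1 Gal = 0.01 m/s^2, so 2109.7733 m/s^2 = 2109.7733 / 0.01 = 210977.33 Gal ≈ 2.11e+05 Gal (4 s.f.).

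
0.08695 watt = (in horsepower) 0.08695 watt = 0.08695 W. 1 horsepower = 745.69987 W, so 0.08695 W = 0.08695 / 745.69987 = 0.00011660187 horsepower ≈ 0.0001166 horsepower (4 s.f.). Final answer: 0.0001166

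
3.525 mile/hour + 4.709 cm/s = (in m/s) 1.623. Check: 1 mile/hour = 0.44704 m/s, so 3.525 mile/hour = 3.525 * 0.44704 = 1.575816 m/s. 1 cm/s = 0.01 m/s, so 4.709 cm/s = 4.709 * 0.01 = 0.04709 m/s. Sum: 1.575816 + 0.04709 = 1.622906 m/s. Result: 1.622906 m/s ≈ 1.623 m/s (4 s.f.).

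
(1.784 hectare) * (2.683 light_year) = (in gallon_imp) 9.961e+22. Check: 1 hectare = 10000 m^2, so 1.784 hectare = 1.784 * 10000 = 17840 m^2. 1 light_year = 9.4607305e+15 m, so 2.683 light_year = 2.683 * 9.4607305e+15 = 2.538314e+16 m. Combine: 17840 m^2 * 2.538314e+16 m = 4.5283522e+20 m^3. 1 gallon_imp = 0.00454609 m^3, so 4.5283522e+20 m^3 = 4.5283522e+20 / 0.00454609 = 9.9609822e+22 gallon_imp ≈ 9.961e+22 gallon_imp (4 s.f.).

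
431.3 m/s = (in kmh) 1 kmh = 0.27777778 m/s, so 431.3 m/s = 431.3 / 0.27777778 = 1552.68 kmh ≈ 1553 kmh (4 s.f.). Final answer: 1553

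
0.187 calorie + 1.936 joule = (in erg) 1 calorie = 4.184 J, so 0.187 calorie = 0.187 * 4.184 = 0.782408 J. 1.936 joule = 1.936 J. Sum: 0.782408 + 1.936 = 2.718408 J. 1 erg = 1e-07 J, so 2.718408 J = 2.718408 / 1e-07 = 27184080 erg ≈ 2.718e+07 erg (4 s.f.). Final answer: 2.718e+07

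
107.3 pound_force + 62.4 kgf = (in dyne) 1.089e+08. Check: 1 pound_force = 4.4482216 N, so 107.3 pound_force = 107.3 * 4.4482216 = 477.29418 N. 1 kgf = 9.80665 N, so 62.4 kgf = 62.4 * 9.80665 = 611.93496 N. Sum: 477.29418 + 611.93496 = 1089.2291 N. 1 dyne = 1e-05 N, so 1089.2291 N = 1089.2291 / 1e-05 = 1.0892291e+08 dyne ≈ 1.089e+08 dyne (4 s.f.).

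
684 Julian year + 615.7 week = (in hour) 6.099e+06. Check: 1 Julian year = 31557600 s, so 684 Julian year = 684 * 31557600 = 2.1585398e+10 s. 1 week = 604800 s, so 615.7 week = 615.7 * 604800 = 3.7237536e+08 s. Sum: 2.1585398e+10 + 3.7237536e+08 = 2.1957774e+10 s. 1 hour = 3600 s, so 2.1957774e+10 s = 2.1957774e+10 / 3600 = 6099381.6 hour ≈ 6.099e+06 hour (4 s.f.).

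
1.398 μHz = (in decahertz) 1.398e-07. Check: 1 μHz = 1e-06 Hz, so 1.398 μHz = 1.398 * 1e-06 = 1.398e-06 Hz. 1 decahertz = 10 Hz, so 1.398e-06 Hz = 1.398e-06 / 10 = 1.398e-07 decahertz.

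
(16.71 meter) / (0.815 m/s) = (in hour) 16.71 meter = 16.71 m. 0.815 m/s is already in m/s. Combine: 16.71 m / 0.815 m/s = 20.503067 s. 1 hour = 3600 s, so 20.503067 s = 20.503067 / 3600 = 0.0056952965 hour ≈ 0.005695 hour (4 s.f.). Final answer: 0.005695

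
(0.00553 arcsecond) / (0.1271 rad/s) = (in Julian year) 6.684e-15. Check: 1 arcsecond = 4.8481368e-06 rad, so 0.00553 arcsecond = 0.00553 * 4.8481368e-06 = 2.6810197e-08 rad. 0.1271 rad/s is already in rad/s. Combine: 2.6810197e-08 rad / 0.1271 rad/s = 2.1093782e-07 s. 1 Julian year = 31557600 s, so 2.1093782e-07 s = 2.1093782e-07 / 31557600 = 6.6842161e-15 Julian year ≈ 6.684e-15 Julian year (4 s.f.).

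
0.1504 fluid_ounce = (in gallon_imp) 1 fluid_ounce = 2.957353e-05 m^3, so 0.1504 fluid_ounce = 0.1504 * 2.957353e-05 = 4.4478588e-06 m^3. 1 gallon_imp = 0.00454609 m^3, so 4.4478588e-06 m^3 = 4.4478588e-06 / 0.00454609 = 0.00097839217 gallon_imp ≈ 0.0009784 gallon_imp (4 s.f.). Final answer: 0.0009784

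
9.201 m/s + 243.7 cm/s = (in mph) 9.201 m/s is already in m/s. 1 cm/s = 0.01 m/s, so 243.7 cm/s = 243.7 * 0.01 = 2.437 m/s. Sum: 9.201 + 2.437 = 11.638 m/s. 1 mph = 0.44704 m/s, so 11.638 m/s = 11.638 / 0.44704 = 26.033465 mph ≈ 26.03 mph (4 s.f.). Final answer: 26.03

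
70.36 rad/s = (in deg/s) 4031. Check: 1 deg/s = 0.017453293 rad/s, so 70.36 rad/s = 70.36 / 0.017453293 = 4031.331 deg/s ≈ 4031 deg/s (4 s.f.).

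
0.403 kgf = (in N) 3.952. Check: 1 kgf = 9.80665 N, so 0.403 kgf = 0.403 * 9.80665 = 3.9520799 N. Result: 3.9520799 N ≈ 3.952 N (4 s.f.).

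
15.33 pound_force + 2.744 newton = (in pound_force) 1 pound_force = 4.4482216 N, so 15.33 pound_force = 15.33 * 4.4482216 = 68.191237 N. 2.744 newton = 2.744 N. Sum: 68.191237 + 2.744 = 70.935237 N. 1 pound_force = 4.4482216 N, so 70.935237 N = 70.935237 / 4.4482216 = 15.946876 pound_force ≈ 15.95 pound_force (4 s.f.). Final answer: 15.95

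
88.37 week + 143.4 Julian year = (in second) 4.579e+09. Check: 1 week = 604800 s, so 88.37 week = 88.37 * 604800 = 53446176 s. 1 Julian year = 31557600 s, so 143.4 Julian year = 143.4 * 31557600 = 4.5253598e+09 s. Sum: 53446176 + 4.5253598e+09 = 4.578806e+09 s. 4.578806e+09 s = 4.578806e+09 second ≈ 4.579e+09 second (4 s.f.).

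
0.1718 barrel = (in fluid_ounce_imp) 1 barrel = 0.15898729 m^3, so 0.1718 barrel = 0.1718 * 0.15898729 = 0.027314017 m^3. 1 fluid_ounce_imp = 2.8413063e-05 m^3, so 0.027314017 m^3 = 0.027314017 / 2.8413063e-05 = 961.31902 fluid_ounce_imp ≈ 961.3 fluid_ounce_imp (4 s.f.). Final answer: 961.3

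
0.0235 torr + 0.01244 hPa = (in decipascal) 43.77. Check: 1 torr = 133.32237 Pa, so 0.0235 torr = 0.0235 * 133.32237 = 3.1330757 Pa. 1 hPa = 100 Pa, so 0.01244 hPa = 0.01244 * 100 = 1.244 Pa. Sum: 3.1330757 + 1.244 = 4.3770757 Pa. 1 decipascal = 0.1 Pa, so 4.3770757 Pa = 4.3770757 / 0.1 = 43.770757 decipascal ≈ 43.77 decipascal (4 s.f.).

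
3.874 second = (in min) 0.06457. Check: 3.874 second = 3.874 s. 1 min = 60 s, so 3.874 s = 3.874 / 60 = 0.064566667 min ≈ 0.06457 min (4 s.f.).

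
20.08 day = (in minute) 2.892e+04. Check: 1 day = 86400 s, so 20.08 day = 20.08 * 86400 = 1734912 s. 1 minute = 60 s, so 1734912 s = 1734912 / 60 = 28915.2 minute ≈ 2.892e+04 minute (4 s.f.).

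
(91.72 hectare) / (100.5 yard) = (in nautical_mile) 5.389. Check: 1 hectare = 10000 m^2, so 91.72 hectare = 91.72 * 10000 = 917200 m^2. 1 yard = 0.9144 m, so 100.5 yard = 100.5 * 0.9144 = 91.8972 m. Combine: 917200 m^2 / 91.8972 m = 9980.7176 m. 1 nautical_mile = 1852 m, so 9980.7176 m = 9980.7176 / 1852 = 5.3891564 nautical_mile ≈ 5.389 nautical_mile (4 s.f.).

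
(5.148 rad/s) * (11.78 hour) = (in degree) 5.148 rad/s is already in rad/s. 1 hour = 3600 s, so 11.78 hour = 11.78 * 3600 = 42408 s. Combine: 5.148 rad/s * 42408 s = 218316.38 rad. 1 degree = 0.017453293 rad, so 218316.38 rad = 218316.38 / 0.017453293 = 12508607 degree ≈ 1.251e+07 degree (4 s.f.). Final answer: 1.251e+07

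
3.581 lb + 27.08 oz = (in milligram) 1 lb = 0.45359237 kg, so 3.581 lb = 3.581 * 0.45359237 = 1.6243143 kg. 1 oz = 0.028349523 kg, so 27.08 oz = 27.08 * 0.028349523 = 0.76770509 kg. Sum: 1.6243143 + 0.76770509 = 2.3920194 kg. 1 milligram = 1e-06 kg, so 2.3920194 kg = 2.3920194 / 1e-06 = 2392019.4 milligram ≈ 2.392e+06 milligram (4 s.f.). Final answer: 2.392e+06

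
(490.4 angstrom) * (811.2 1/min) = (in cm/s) 6.63e-05. Check: 1 angstrom = 1e-10 m, so 490.4 angstrom = 490.4 * 1e-10 = 4.904e-08 m. 1 1/min = 0.016666667 Hz, so 811.2 1/min = 811.2 * 0.016666667 = 13.52 Hz. Combine: 4.904e-08 m * 13.52 Hz = 6.630208e-07 m/s. 1 cm/s = 0.01 m/s, so 6.630208e-07 m/s = 6.630208e-07 / 0.01 = 6.630208e-05 cm/s ≈ 6.63e-05 cm/s (4 s.f.).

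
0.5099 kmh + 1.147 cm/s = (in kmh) 1 kmh = 0.27777778 m/s, so 0.5099 kmh = 0.5099 * 0.27777778 = 0.14163889 m/s. 1 cm/s = 0.01 m/s, so 1.147 cm/s = 1.147 * 0.01 = 0.01147 m/s. Sum: 0.14163889 + 0.01147 = 0.15310889 m/s. 1 kmh = 0.27777778 m/s, so 0.15310889 m/s = 0.15310889 / 0.27777778 = 0.551192 kmh ≈ 0.5512 kmh (4 s.f.). Final answer: 0.5512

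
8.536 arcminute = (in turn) 1 arcminute = 0.00029088821 rad, so 8.536 arcminute = 8.536 * 0.00029088821 = 0.0024830217 rad. 1 turn = 6.2831853 rad, so 0.0024830217 rad = 0.0024830217 / 6.2831853 = 0.00039518519 turn ≈ 0.0003952 turn (4 s.f.). Final answer: 0.0003952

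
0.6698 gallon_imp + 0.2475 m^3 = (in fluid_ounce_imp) 1 gallon_imp = 0.00454609 m^3, so 0.6698 gallon_imp = 0.6698 * 0.00454609 = 0.0030449711 m^3. 0.2475 m^3 is already in m^3. Sum: 0.0030449711 + 0.2475 = 0.25054497 m^3. 1 fluid_ounce_imp = 2.8413063e-05 m^3, so 0.25054497 m^3 = 0.25054497 / 2.8413063e-05 = 8817.9502 fluid_ounce_imp ≈ 8818 fluid_ounce_imp (4 s.f.). Final answer: 8818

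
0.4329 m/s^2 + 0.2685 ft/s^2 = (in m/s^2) 0.4329 m/s^2 is already in m/s^2. 1 ft/s^2 = 0.3048 m/s^2, so 0.2685 ft/s^2 = 0.2685 * 0.3048 = 0.0818388 m/s^2. Sum: 0.4329 + 0.0818388 = 0.5147388 m/s^2. Result: 0.5147388 m/s^2 ≈ 0.5147 m/s^2 (4 s.f.). Final answer: 0.5147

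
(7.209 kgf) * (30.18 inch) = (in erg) 1 kgf = 9.80665 N, so 7.209 kgf = 7.209 * 9.80665 = 70.69614 N. 1 inch = 0.0254 m, so 30.18 inch = 30.18 * 0.0254 = 0.766572 m. Combine: 70.69614 N * 0.766572 m = 54.193681 J. 1 erg = 1e-07 J, so 54.193681 J = 54.193681 / 1e-07 = 5.4193681e+08 erg ≈ 5.419e+08 erg (4 s.f.). Final answer: 5.419e+08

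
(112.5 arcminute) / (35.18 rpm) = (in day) 1.028e-07. Check: 1 arcminute = 0.00029088821 rad, so 112.5 arcminute = 112.5 * 0.00029088821 = 0.032724923 rad. 1 rpm = 0.10471976 rad/s, so 35.18 rpm = 35.18 * 0.10471976 = 3.684041 rad/s. Combine: 0.032724923 rad / 3.684041 rad/s = 0.008882888 s. 1 day = 86400 s, so 0.008882888 s = 0.008882888 / 86400 = 1.028112e-07 day ≈ 1.028e-07 day (4 s.f.).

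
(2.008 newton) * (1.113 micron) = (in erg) 2.008 newton = 2.008 N. 1 micron = 1e-06 m, so 1.113 micron = 1.113 * 1e-06 = 1.113e-06 m. Combine: 2.008 N * 1.113e-06 m = 2.234904e-06 J. 1 erg = 1e-07 J, so 2.234904e-06 J = 2.234904e-06 / 1e-07 = 22.34904 erg ≈ 22.35 erg (4 s.f.). Final answer: 22.35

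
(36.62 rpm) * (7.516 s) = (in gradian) 1 rpm = 0.10471976 rad/s, so 36.62 rpm = 36.62 * 0.10471976 = 3.8348374 rad/s. 7.516 s is already in s. Combine: 3.8348374 rad/s * 7.516 s = 28.822638 rad. 1 gradian = 0.015707963 rad, so 28.822638 rad = 28.822638 / 0.015707963 = 1834.9061 gradian ≈ 1835 gradian (4 s.f.). Final answer: 1835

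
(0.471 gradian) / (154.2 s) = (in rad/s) 1 gradian = 0.015707963 rad, so 0.471 gradian = 0.471 * 0.015707963 = 0.0073984507 rad. 154.2 s is already in s. Combine: 0.0073984507 rad / 154.2 s = 4.7979577e-05 rad/s. Result: 4.7979577e-05 rad/s ≈ 4.798e-05 rad/s (4 s.f.). Final answer: 4.798e-05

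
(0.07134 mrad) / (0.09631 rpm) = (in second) 0.007073. Check: 1 mrad = 0.001 rad, so 0.07134 mrad = 0.07134 * 0.001 = 7.134e-05 rad. 1 rpm = 0.10471976 rad/s, so 0.09631 rpm = 0.09631 * 0.10471976 = 0.01008556 rad/s. Combine: 7.134e-05 rad / 0.01008556 rad/s = 0.0070734796 s. 0.0070734796 s = 0.0070734796 second ≈ 0.007073 second (4 s.f.).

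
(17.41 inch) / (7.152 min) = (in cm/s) 0.1031. Check: 1 inch = 0.0254 m, so 17.41 inch = 17.41 * 0.0254 = 0.442214 m. 1 min = 60 s, so 7.152 min = 7.152 * 60 = 429.12 s. Combine: 0.442214 m / 429.12 s = 0.0010305136 m/s. 1 cm/s = 0.01 m/s, so 0.0010305136 m/s = 0.0010305136 / 0.01 = 0.10305136 cm/s ≈ 0.1031 cm/s (4 s.f.).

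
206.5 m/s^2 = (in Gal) 2.065e+04. Check: 1 Gal = 0.01 m/s^2, so 206.5 m/s^2 = 206.5 / 0.01 = 20650 Gal ≈ 2.065e+04 Gal (4 s.f.).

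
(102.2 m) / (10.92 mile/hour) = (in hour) 102.2 m is already in m. 1 mile/hour = 0.44704 m/s, so 10.92 mile/hour = 10.92 * 0.44704 = 4.8816768 m/s. Combine: 102.2 m / 4.8816768 m/s = 20.935429 s. 1 hour = 3600 s, so 20.935429 s = 20.935429 / 3600 = 0.0058153971 hour ≈ 0.005815 hour (4 s.f.). Final answer: 0.005815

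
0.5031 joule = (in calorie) 0.1202. Check: 0.5031 joule = 0.5031 J. 1 calorie = 4.184 J, so 0.5031 J = 0.5031 / 4.184 = 0.12024379 calorie ≈ 0.1202 calorie (4 s.f.).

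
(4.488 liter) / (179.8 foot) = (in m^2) 1 liter = 0.001 m^3, so 4.488 liter = 4.488 * 0.001 = 0.004488 m^3. 1 foot = 0.3048 m, so 179.8 foot = 179.8 * 0.3048 = 54.80304 m. Combine: 0.004488 m^3 / 54.80304 m = 8.1893267e-05 m^2. Result: 8.1893267e-05 m^2 ≈ 8.189e-05 m^2 (4 s.f.). Final answer: 8.189e-05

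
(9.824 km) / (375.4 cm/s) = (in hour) 0.7269. Check: 1 km = 1000 m, so 9.824 km = 9.824 * 1000 = 9824 m. 1 cm/s = 0.01 m/s, so 375.4 cm/s = 375.4 * 0.01 = 3.754 m/s. Combine: 9824 m / 3.754 m/s = 2616.9419 s. 1 hour = 3600 s, so 2616.9419 s = 2616.9419 / 3600 = 0.72692831 hour ≈ 0.7269 hour (4 s.f.).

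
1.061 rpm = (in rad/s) 0.1111. Check: 1 rpm = 0.10471976 rad/s, so 1.061 rpm = 1.061 * 0.10471976 = 0.11110766 rad/s. Result: 0.11110766 rad/s ≈ 0.1111 rad/s (4 s.f.).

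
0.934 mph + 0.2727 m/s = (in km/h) 1 mph = 0.44704 m/s, so 0.934 mph = 0.934 * 0.44704 = 0.41753536 m/s. 0.2727 m/s is already in m/s. Sum: 0.41753536 + 0.2727 = 0.69023536 m/s. 1 km/h = 0.27777778 m/s, so 0.69023536 m/s = 0.69023536 / 0.27777778 = 2.4848473 km/h ≈ 2.485 km/h (4 s.f.). Final answer: 2.485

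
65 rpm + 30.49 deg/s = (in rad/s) 1 rpm = 0.10471976 rad/s, so 65 rpm = 65 * 0.10471976 = 6.8067841 rad/s. 1 deg/s = 0.017453293 rad/s, so 30.49 deg/s = 30.49 * 0.017453293 = 0.53215089 rad/s. Sum: 6.8067841 + 0.53215089 = 7.338935 rad/s. Result: 7.338935 rad/s ≈ 7.339 rad/s (4 s.f.). Final answer: 7.339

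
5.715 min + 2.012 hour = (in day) 1 min = 60 s, so 5.715 min = 5.715 * 60 = 342.9 s. 1 hour = 3600 s, so 2.012 hour = 2.012 * 3600 = 7243.2 s. Sum: 342.9 + 7243.2 = 7586.1 s. 1 day = 86400 s, so 7586.1 s = 7586.1 / 86400 = 0.087802083 day ≈ 0.0878 day (4 s.f.). Final answer: 0.0878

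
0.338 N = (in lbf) 1 lbf = 4.4482216 N, so 0.338 N = 0.338 / 4.4482216 = 0.075985423 lbf ≈ 0.07599 lbf (4 s.f.). Final answer: 0.07599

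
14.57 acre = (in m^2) 1 acre = 4046.8564 m^2, so 14.57 acre = 14.57 * 4046.8564 = 58962.698 m^2. Result: 58962.698 m^2 ≈ 5.896e+04 m^2 (4 s.f.). Final answer: 5.896e+04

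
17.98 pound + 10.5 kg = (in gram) 1.866e+04. Check: 1 pound = 0.45359237 kg, so 17.98 pound = 17.98 * 0.45359237 = 8.1555908 kg. 10.5 kg is already in kg. Sum: 8.1555908 + 10.5 = 18.655591 kg. 1 gram = 0.001 kg, so 18.655591 kg = 18.655591 / 0.001 = 18655.591 gram ≈ 1.866e+04 gram (4 s.f.).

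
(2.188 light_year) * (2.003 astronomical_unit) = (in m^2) 6.203e+27. Check: 1 light_year = 9.4607305e+15 m, so 2.188 light_year = 2.188 * 9.4607305e+15 = 2.0700078e+16 m. 1 astronomical_unit = 1.4959787e+11 m, so 2.003 astronomical_unit = 2.003 * 1.4959787e+11 = 2.9964454e+11 m. Combine: 2.0700078e+16 m * 2.9964454e+11 m = 6.2026653e+27 m^2. Result: 6.2026653e+27 m^2 ≈ 6.203e+27 m^2 (4 s.f.).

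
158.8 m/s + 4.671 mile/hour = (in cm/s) 1.609e+04. Check: 158.8 m/s is already in m/s. 1 mile/hour = 0.44704 m/s, so 4.671 mile/hour = 4.671 * 0.44704 = 2.0881238 m/s. Sum: 158.8 + 2.0881238 = 160.88812 m/s. 1 cm/s = 0.01 m/s, so 160.88812 m/s = 160.88812 / 0.01 = 16088.812 cm/s ≈ 1.609e+04 cm/s (4 s.f.).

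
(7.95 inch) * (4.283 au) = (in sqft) 1 inch = 0.0254 m, so 7.95 inch = 7.95 * 0.0254 = 0.20193 m. 1 au = 1.4959787e+11 m, so 4.283 au = 4.283 * 1.4959787e+11 = 6.4072768e+11 m. Combine: 0.20193 m * 6.4072768e+11 m = 1.2938214e+11 m^2. 1 sqft = 0.09290304 m^2, so 1.2938214e+11 m^2 = 1.2938214e+11 / 0.09290304 = 1.3926578e+12 sqft ≈ 1.393e+12 sqft (4 s.f.). Final answer: 1.393e+12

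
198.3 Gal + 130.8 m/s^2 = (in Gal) 1 Gal = 0.01 m/s^2, so 198.3 Gal = 198.3 * 0.01 = 1.983 m/s^2. 130.8 m/s^2 is already in m/s^2. Sum: 1.983 + 130.8 = 132.783 m/s^2. 1 Gal = 0.01 m/s^2, so 132.783 m/s^2 = 132.783 / 0.01 = 13278.3 Gal ≈ 1.328e+04 Gal (4 s.f.). Final answer: 1.328e+04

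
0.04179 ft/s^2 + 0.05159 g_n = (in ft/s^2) 1.702. Check: 1 ft/s^2 = 0.3048 m/s^2, so 0.04179 ft/s^2 = 0.04179 * 0.3048 = 0.012737592 m/s^2. 1 g_n = 9.80665 m/s^2, so 0.05159 g_n = 0.05159 * 9.80665 = 0.50592507 m/s^2. Sum: 0.012737592 + 0.50592507 = 0.51866267 m/s^2. 1 ft/s^2 = 0.3048 m/s^2, so 0.51866267 m/s^2 = 0.51866267 / 0.3048 = 1.7016492 ft/s^2 ≈ 1.702 ft/s^2 (4 s.f.).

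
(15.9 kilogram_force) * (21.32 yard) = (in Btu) 1 kilogram_force = 9.80665 N, so 15.9 kilogram_force = 15.9 * 9.80665 = 155.92574 N. 1 yard = 0.9144 m, so 21.32 yard = 21.32 * 0.9144 = 19.495008 m. Combine: 155.92574 N * 19.495008 m = 3039.7735 J. 1 Btu = 1055.0559 J, so 3039.7735 J = 3039.7735 / 1055.0559 = 2.8811493 Btu ≈ 2.881 Btu (4 s.f.). Final answer: 2.881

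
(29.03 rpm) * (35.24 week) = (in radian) 1 rpm = 0.10471976 rad/s, so 29.03 rpm = 29.03 * 0.10471976 = 3.0400145 rad/s. 1 week = 604800 s, so 35.24 week = 35.24 * 604800 = 21313152 s. Combine: 3.0400145 rad/s * 21313152 s = 64792291 rad. 64792291 rad = 64792291 radian ≈ 6.479e+07 radian (4 s.f.). Final answer: 6.479e+07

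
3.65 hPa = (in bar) 1 hPa = 100 Pa, so 3.65 hPa = 3.65 * 100 = 365 Pa. 1 bar = 100000 Pa, so 365 Pa = 365 / 100000 = 0.00365 bar. Final answer: 0.00365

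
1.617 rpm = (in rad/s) 1 rpm = 0.10471976 rad/s, so 1.617 rpm = 1.617 * 0.10471976 = 0.16933184 rad/s. Result: 0.16933184 rad/s ≈ 0.1693 rad/s (4 s.f.). Final answer: 0.1693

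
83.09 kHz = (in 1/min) 1 kHz = 1000 Hz, so 83.09 kHz = 83.09 * 1000 = 83090 Hz. 1 1/min = 0.016666667 Hz, so 83090 Hz = 83090 / 0.016666667 = 4985400 1/min ≈ 4.985e+06 1/min (4 s.f.). Final answer: 4.985e+06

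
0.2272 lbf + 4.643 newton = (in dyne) 5.654e+05. Check: 1 lbf = 4.4482216 N, so 0.2272 lbf = 0.2272 * 4.4482216 = 1.010636 N. 4.643 newton = 4.643 N. Sum: 1.010636 + 4.643 = 5.653636 N. 1 dyne = 1e-05 N, so 5.653636 N = 5.653636 / 1e-05 = 565363.6 dyne ≈ 5.654e+05 dyne (4 s.f.).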